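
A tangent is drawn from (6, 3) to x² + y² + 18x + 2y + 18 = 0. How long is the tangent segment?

√177

Centre (−9, −1), r² = 64. |PO|² = (15)² + (4)² = 241.
Power of the point: PT² = |PO|² − r² = 177, so PT = √177.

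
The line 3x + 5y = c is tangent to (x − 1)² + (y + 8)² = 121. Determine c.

c = −37 ± 11√34

For a tangent, require d(centre, line) = r = 11.
|3·1 + 5·(−8) − c| / √34 = 11
|c − (−37)| = 11√34.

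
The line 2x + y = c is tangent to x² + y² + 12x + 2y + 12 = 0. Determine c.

c = −13 ± 5√5

The line touches the circle iff its distance from (−6, −1) is 5:
|2·(−6) + 1·(−1) − c| / √5 = 5
|c − (−13)| = 5√5.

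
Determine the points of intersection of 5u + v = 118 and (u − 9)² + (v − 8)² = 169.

Substitute v = −5u + 118:
26u² − 1118u + 12012 = 0  ⟹  u² − 43u + 462 = 0
u = 22 or u = 21, giving (22, 8) and (21, 13).

(21, 13) and (22, 8)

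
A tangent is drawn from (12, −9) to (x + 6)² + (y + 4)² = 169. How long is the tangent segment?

6√5

Centre (−6, −4), r² = 169. |PO|² = (18)² + (−5)² = 349.
The tangent meets the radius at right angles, so tangent² = |PO|² − r² = 349 − 169 = 180.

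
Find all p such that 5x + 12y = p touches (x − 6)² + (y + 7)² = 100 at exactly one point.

p = −184 or p = 76

The line touches the circle iff its distance from (6, −7) is 10:
|5·6 + 12·(−7) − p| / √169 = 10
|p − (−54)| = 10·13, so p = 76 or p = −184.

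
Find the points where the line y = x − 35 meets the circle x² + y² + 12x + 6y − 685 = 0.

Express y = x − 35 and substitute into the circle:
2x² − 52x + 330 = 0  ⟹  x² − 26x + 165 = 0
x = 15 or x = 11, giving (15, −20) and (11, −24).

(11, −24) and (15, −20)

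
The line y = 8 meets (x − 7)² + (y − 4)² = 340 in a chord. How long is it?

Centre (7, 4), r² = 340. Perpendicular distance d from centre to line = |−4| / √1 = 4.
Chord = 2√(r² − d²) = 2·√(324) = 36.

36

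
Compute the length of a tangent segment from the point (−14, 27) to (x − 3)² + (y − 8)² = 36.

√614

With centre O = (3, 8), |OP|² = 650 and r² = 36.
The tangent meets the radius at right angles, so tangent² = |PO|² − r² = 650 − 36 = 614.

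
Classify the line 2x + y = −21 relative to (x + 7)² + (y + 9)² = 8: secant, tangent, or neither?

secant

Centre (−7, −9), r² = 8. Distance² from centre to line = (−2)²/5 = 4/5.
Since d² < r², the line cuts the circle twice.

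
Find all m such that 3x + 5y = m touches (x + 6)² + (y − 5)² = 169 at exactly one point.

m = 7 ± 13√34

For a tangent, require d(centre, line) = r = 13.
|3·(−6) + 5·5 − m| / √34 = 13
|m − (7)| = 13√34.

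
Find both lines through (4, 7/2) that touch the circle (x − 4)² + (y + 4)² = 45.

x − 2y = −3 and x + 2y = 11

Let a tangent through (4, 7/2) have slope m. Its distance from (4, −4) must equal 3√5:
[m·(0) − (−15/2)]² = 45(m² + 1)
4m² − 1 = 0, so m = 1/2 or m = −1/2.
With m = 1/2: x − 2y = −3. With m = −1/2: x + 2y = 11.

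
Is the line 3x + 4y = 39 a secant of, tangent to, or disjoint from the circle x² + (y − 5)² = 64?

d² = (3·0 + 4·5 − (39))²/25 = 361/25; r² = 64.
Since d² < r², the line cuts the circle twice.

secant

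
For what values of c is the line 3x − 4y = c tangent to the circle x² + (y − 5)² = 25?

c = −45 or c = 5

Tangency holds when the distance from the centre (0, 5) to the line equals the radius 5:
|3·0 − 4·5 − c| / √25 = 5
|c − (−20)| = 5·5, so c = 5 or c = −45.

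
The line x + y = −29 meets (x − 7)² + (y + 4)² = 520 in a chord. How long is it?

The distance from (7, −4) to the line is 32/√2, and r² = 520.
Half the chord is √(r² − d²) = √(8), so the full chord is 4√2.

4√2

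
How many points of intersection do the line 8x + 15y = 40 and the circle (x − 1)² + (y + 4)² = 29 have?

0

Substituting the line into the circle gives 289x² − 2050x + 3700 = 0.
Discriminant = (−2050)² − 4·289·(3700) = −74700 < 0.
No real roots: the line does not meet the circle.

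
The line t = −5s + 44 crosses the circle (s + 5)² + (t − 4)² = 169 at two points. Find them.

(7, 9) and (8, 4)

Substitute t = −5s + 44:
26s² − 390s + 1456 = 0  ⟹  s² − 15s + 56 = 0
s = 8 or s = 7, giving (8, 4) and (7, 9).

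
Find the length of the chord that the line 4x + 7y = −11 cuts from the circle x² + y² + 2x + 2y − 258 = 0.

Express y = (−11 − 4x)/7 and substitute into the circle:
65x² + 130x − 12675 = 0  ⟹  x² + 2x − 195 = 0
x = 13 or x = −15, giving (13, −9) and (−15, 7).
Chord length = distance between (13, −9) and (−15, 7) = √1040 = 4√65.

4√65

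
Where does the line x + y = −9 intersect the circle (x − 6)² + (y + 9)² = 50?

(−1, −8) and (7, −16)

Express y = −x − 9 and substitute into the circle:
2x² − 12x − 14 = 0  ⟹  x² − 6x − 7 = 0
x = 7 or x = −1, giving (7, −16) and (−1, −8).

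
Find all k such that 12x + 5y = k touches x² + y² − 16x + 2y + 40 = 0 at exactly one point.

k = 26 or k = 156

Tangency holds when the distance from the centre (8, −1) to the line equals the radius 5:
|12·8 + 5·(−1) − k| / √169 = 5
|k − (91)| = 5·13, so k = 156 or k = 26.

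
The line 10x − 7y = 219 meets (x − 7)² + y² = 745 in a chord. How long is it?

Substitute y = (−219 + 10x)/7:
149x² − 5066x + 13857 = 0  ⟹  x² − 34x + 93 = 0
x = 31 or x = 3, giving (31, 13) and (3, −27).
|(31, 13) − (3, −27)| = √((28)² + (40)²) = 4√149.

4√149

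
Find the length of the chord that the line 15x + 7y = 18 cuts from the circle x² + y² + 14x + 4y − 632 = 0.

Substitute y = (18 − 15x)/7:
274x² − 274x − 30140 = 0  ⟹  x² − x − 110 = 0
x = 11 or x = −10, giving (11, −21) and (−10, 24).
|(11, −21) − (−10, 24)| = √((21)² + (−45)²) = 3√274.

3√274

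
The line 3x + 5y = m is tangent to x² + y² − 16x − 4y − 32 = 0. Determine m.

m = 34 ± 10√34

Tangency holds when the distance from the centre (8, 2) to the line equals the radius 10:
|3·8 + 5·2 − m| / √34 = 10
|m − (34)| = 10√34.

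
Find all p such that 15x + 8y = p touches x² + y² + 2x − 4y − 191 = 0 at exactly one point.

p = −237 or p = 239

For a tangent, require d(centre, line) = r = 14.
|15·(−1) + 8·2 − p| / √289 = 14
|p − (1)| = 14·17, so p = 239 or p = −237.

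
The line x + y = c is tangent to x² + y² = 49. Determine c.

Tangency holds when the distance from the centre (0, 0) to the line equals the radius 7:
|1·0 + 1·0 − c| / √2 = 7
|c| = 7√2.

c = ±7√2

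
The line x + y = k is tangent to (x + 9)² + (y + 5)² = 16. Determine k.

The line touches the circle iff its distance from (−9, −5) is 4:
|1·(−9) + 1·(−5) − k| / √2 = 4
|k − (−14)| = 4√2.

k = −14 ± 4√2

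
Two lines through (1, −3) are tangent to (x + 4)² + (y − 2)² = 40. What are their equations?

Let a tangent through (1, −3) have slope m. Its distance from (−4, 2) must equal 2√10:
(−5m − (5))² = 40(m² + 1)
3m² − 10m + 3 = 0, so m = 1/3 or m = 3.
With m = 1/3: x − 3y = 10. With m = 3: 3x − y = 6.

x − 3y = 10 and 3x − y = 6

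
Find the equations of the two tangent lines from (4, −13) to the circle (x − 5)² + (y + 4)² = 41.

5x + 4y = −32 and 4x − 5y = 81

A line y − (−13) = m(x − (4)) is tangent when its distance from (5, −4) is √41:
(1m − (9))² = 41(m² + 1)
20m² + 9m − 20 = 0, so m = −5/4 or m = 4/5.
With m = −5/4: 5x + 4y = −32. With m = 4/5: 4x − 5y = 81.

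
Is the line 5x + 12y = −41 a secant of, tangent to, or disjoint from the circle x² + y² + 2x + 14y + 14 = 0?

secant

Substituting the line into the circle gives 169x² − 142x − 3191 = 0.
Discriminant = (−142)² − 4·169·(−3191) = 2177280 > 0.
Two real roots: the line is a secant.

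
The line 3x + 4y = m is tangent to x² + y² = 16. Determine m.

m = −20 or m = 20

Tangency holds when the distance from the centre (0, 0) to the line equals the radius 4:
|3·0 + 4·0 − m| / √25 = 4
|m| = 4·5, so m = 20 or m = −20.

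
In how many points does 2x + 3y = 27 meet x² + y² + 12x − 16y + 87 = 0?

0

Substituting the line into the circle gives 13x² + 96x + 216 = 0.
Discriminant = (96)² − 4·13·(216) = −2016 < 0.
No real roots: the line does not meet the circle.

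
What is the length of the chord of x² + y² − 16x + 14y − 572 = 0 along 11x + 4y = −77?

The distance from (8, −7) to the line is 137/√137, and r² = 685.
Half the chord is √(r² − d²) = √(548), so the full chord is 4√137.

4√137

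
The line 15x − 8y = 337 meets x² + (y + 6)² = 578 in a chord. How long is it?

34

Centre (0, −6), r² = 578. Perpendicular distance d from centre to line = |−289| / √289 = 289/√289.
Half the chord is √(r² − d²) = √(289), so the full chord is 34.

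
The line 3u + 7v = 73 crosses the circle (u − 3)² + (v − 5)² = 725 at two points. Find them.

(−20, 19) and (29, −2)

Substitute v = (73 − 3u)/7:
58u² − 522u − 33640 = 0  ⟹  u² − 9u − 580 = 0
u = 29 or u = −20, giving (29, −2) and (−20, 19).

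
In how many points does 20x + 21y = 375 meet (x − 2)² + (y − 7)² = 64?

Centre (2, 7), r² = 64. Distance² from centre to line = (−188)²/841 = 35344/841.
Since d² < r², the line cuts the circle twice.

2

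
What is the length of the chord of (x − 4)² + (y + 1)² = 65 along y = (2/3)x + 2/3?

Substitute y = (2 + 2x)/3:
13x² − 52x − 416 = 0  ⟹  x² − 4x − 32 = 0
x = 8 or x = −4, giving (8, 6) and (−4, −2).
Chord length = distance between (8, 6) and (−4, −2) = √208 = 4√13.

4√13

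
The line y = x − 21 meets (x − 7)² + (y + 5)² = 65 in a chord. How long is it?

From the line, y = x − 21. Substituting:
2x² − 46x + 240 = 0  ⟹  x² − 23x + 120 = 0
x = 15 or x = 8, giving (15, −6) and (8, −13).
Chord length = distance between (15, −6) and (8, −13) = √98 = 7√2.

7√2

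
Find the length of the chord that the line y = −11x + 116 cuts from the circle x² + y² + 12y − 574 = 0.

4√122

The distance from (0, −6) to the line is 122/√122, and r² = 610.
Half the chord is √(r² − d²) = √(488), so the full chord is 4√122.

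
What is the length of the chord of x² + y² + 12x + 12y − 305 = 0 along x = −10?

38

The distance from (−6, −6) to the line is 4, and r² = 377.
Chord = 2√(r² − d²) = 2·√(361) = 38.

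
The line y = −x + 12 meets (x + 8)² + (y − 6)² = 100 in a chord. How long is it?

2√2

The distance from (−8, 6) to the line is 14/√2, and r² = 100.
Chord = 2√(r² − d²) = 2·√(2) = 2√2.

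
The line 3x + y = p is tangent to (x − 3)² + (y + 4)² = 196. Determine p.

p = 5 ± 14√10

The line touches the circle iff its distance from (3, −4) is 14:
|3·3 + 1·(−4) − p| / √10 = 14
|p − (5)| = 14√10.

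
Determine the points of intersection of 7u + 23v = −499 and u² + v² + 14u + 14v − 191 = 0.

(−22, −15) and (1, −22)

From the line, v = (−499 − 7u)/23. Substituting:
578u² + 12138u − 12716 = 0  ⟹  u² + 21u − 22 = 0
u = 1 or u = −22, giving (1, −22) and (−22, −15).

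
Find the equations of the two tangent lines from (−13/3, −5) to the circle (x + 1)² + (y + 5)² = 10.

Let a tangent through (−13/3, −5) have slope m. Its distance from (−1, −5) must equal √10:
[m·(10/3) − (0)]² = 10(m² + 1)
m² − 9 = 0, so m = −3 or m = 3.
With m = −3: 3x + y = −18. With m = 3: 3x − y = −8.

3x + y = −18 and 3x − y = −8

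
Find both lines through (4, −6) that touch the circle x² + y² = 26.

x + 5y = −26 and 5x − y = 26

Let a tangent through (4, −6) have slope m. Its distance from (0, 0) must equal √26:
(−4m − (6))² = 26(m² + 1)
5m² − 24m − 5 = 0, so m = −1/5 or m = 5.
With m = −1/5: x + 5y = −26. With m = 5: 5x − y = 26.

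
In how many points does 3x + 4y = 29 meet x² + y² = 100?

2

Centre (0, 0), r² = 100. Distance² from centre to line = (−29)²/25 = 841/25.
Since d² < r², the line cuts the circle twice.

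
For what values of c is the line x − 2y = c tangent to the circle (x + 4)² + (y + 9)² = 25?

c = 14 ± 5√5

The line touches the circle iff its distance from (−4, −9) is 5:
|1·(−4) − 2·(−9) − c| / √5 = 5
|c − (14)| = 5√5.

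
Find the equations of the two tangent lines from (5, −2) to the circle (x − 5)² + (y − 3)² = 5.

A line y − (−2) = m(x − (5)) is tangent when its distance from (5, 3) is √5:
(0m − (5))² = 5(m² + 1)
m² − 4 = 0, so m = 2 or m = −2.
Through (5, −2) these give 2x − y = 12 and 2x + y = 8.

2x − y = 12 and 2x + y = 8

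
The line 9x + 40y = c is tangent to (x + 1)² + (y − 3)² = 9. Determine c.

Tangency holds when the distance from the centre (−1, 3) to the line equals the radius 3:
|9·(−1) + 40·3 − c| / √1681 = 3
|c − (111)| = 3·41, so c = 234 or c = −12.

c = −12 or c = 234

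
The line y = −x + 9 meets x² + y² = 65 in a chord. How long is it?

The distance from (0, 0) to the line is 9/√2, and r² = 65.
Half the chord is √(r² − d²) = √(49/2), so the full chord is 7√2.

7√2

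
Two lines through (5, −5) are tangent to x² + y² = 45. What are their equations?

Write the tangent as mx − y + (−5 − m·(5)) = 0 and set its distance from the centre to 3√5:
[m·(−5) − (5)]² = 45(m² + 1)
2m² − 5m + 2 = 0, so m = 1/2 or m = 2.
With m = 1/2: x − 2y = 15. With m = 2: 2x − y = 15.

x − 2y = 15 and 2x − y = 15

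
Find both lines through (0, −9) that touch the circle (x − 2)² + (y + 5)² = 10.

Write the tangent as mx − y + (−9 − m·(0)) = 0 and set its distance from the centre to √10:
[m·(2) − (4)]² = 10(m² + 1)
3m² + 8m − 3 = 0, so m = −3 or m = 1/3.
With m = −3: 3x + y = −9. With m = 1/3: x − 3y = 27.

3x + y = −9 and x − 3y = 27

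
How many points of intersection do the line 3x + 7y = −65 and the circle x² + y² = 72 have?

0

Substituting the line into the circle gives 58x² + 390x + 697 = 0.
Discriminant = (390)² − 4·58·(697) = −9604 < 0.
No real roots: the line does not meet the circle.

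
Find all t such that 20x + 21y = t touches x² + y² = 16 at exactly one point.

Tangency holds when the distance from the centre (0, 0) to the line equals the radius 4:
|20·0 + 21·0 − t| / √841 = 4
|t| = 4·29, so t = 116 or t = −116.

t = −116 or t = 116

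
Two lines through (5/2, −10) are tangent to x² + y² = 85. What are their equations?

Let a tangent through (5/2, −10) have slope m. Its distance from (0, 0) must equal √85:
[m·(−5/2) − (10)]² = 85(m² + 1)
63m² − 40m − 12 = 0, so m = 6/7 or m = −2/9.
With m = 6/7: 6x − 7y = 85. With m = −2/9: 2x + 9y = −85.

6x − 7y = 85 and 2x + 9y = −85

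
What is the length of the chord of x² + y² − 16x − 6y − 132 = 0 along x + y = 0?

17√2

Substitute y = −x:
2x² − 10x − 132 = 0  ⟹  x² − 5x − 66 = 0
x = 11 or x = −6, giving (11, −11) and (−6, 6).
|(11, −11) − (−6, 6)| = √((17)² + (−17)²) = 17√2.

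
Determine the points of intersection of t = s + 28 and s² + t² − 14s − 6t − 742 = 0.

(−21, 7) and (3, 31)

Substitute t = s + 28:
2s² + 36s − 126 = 0  ⟹  s² + 18s − 63 = 0
s = 3 or s = −21, giving (3, 31) and (−21, 7).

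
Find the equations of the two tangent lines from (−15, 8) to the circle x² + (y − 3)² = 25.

Let a tangent through (−15, 8) have slope m. Its distance from (0, 3) must equal 5:
(15m − (−5))² = 25(m² + 1)
4m² + 3m = 0, so m = −3/4 or m = 0.
Through (−15, 8) these give 3x + 4y = −13 and y = 8.

3x + 4y = −13 and y = 8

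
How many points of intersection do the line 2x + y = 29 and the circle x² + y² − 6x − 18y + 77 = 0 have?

Substituting the line into the circle gives 5x² − 86x + 396 = 0.
Discriminant = (−86)² − 4·5·(396) = −524 < 0.
No real roots: the line does not meet the circle.

0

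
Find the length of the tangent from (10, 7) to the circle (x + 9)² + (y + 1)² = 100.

The centre is (−9, −1) and r = 10. The square of the distance from P to the centre is 361 + 64 = 425.
Power of the point: PT² = |PO|² − r² = 325, so PT = 5√13.

5√13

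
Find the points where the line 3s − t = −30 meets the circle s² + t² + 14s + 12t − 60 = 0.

(−15, −15) and (−8, 6)

From the line, t = 3s + 30. Substituting:
10s² + 230s + 1200 = 0  ⟹  s² + 23s + 120 = 0
s = −8 or s = −15, giving (−8, 6) and (−15, −15).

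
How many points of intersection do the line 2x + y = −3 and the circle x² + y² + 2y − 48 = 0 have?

2

Substituting the line into the circle gives 5x² + 8x − 45 = 0.
Δ = 64 − (−900) = 964.
Two real roots: the line is a secant.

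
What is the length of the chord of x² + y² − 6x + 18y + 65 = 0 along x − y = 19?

√2

Centre (3, −9), r² = 25. Perpendicular distance d from centre to line = |−7| / √2 = 7/√2.
Chord = 2√(r² − d²) = 2·√(1/2) = √2.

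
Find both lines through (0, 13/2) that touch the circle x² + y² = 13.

A line y − (13/2) = m(x − (0)) is tangent when its distance from (0, 0) is √13:
(0m − (−13/2))² = 13(m² + 1)
4m² − 9 = 0, so m = 3/2 or m = −3/2.
Through (0, 13/2) these give 3x − 2y = −13 and 3x + 2y = 13.

3x − 2y = −13 and 3x + 2y = 13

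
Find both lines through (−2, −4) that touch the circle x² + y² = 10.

A line y − (−4) = m(x − (−2)) is tangent when its distance from (0, 0) is √10:
(2m − (4))² = 10(m² + 1)
3m² + 8m − 3 = 0, so m = −3 or m = 1/3.
With m = −3: 3x + y = −10. With m = 1/3: x − 3y = 10.

3x + y = −10 and x − 3y = 10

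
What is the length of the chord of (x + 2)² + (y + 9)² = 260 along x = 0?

32

Centre (−2, −9), r² = 260. Perpendicular distance d from centre to line = |−2| / √1 = 2.
Half the chord is √(r² − d²) = √(256), so the full chord is 32.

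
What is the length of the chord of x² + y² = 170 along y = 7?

Centre (0, 0), r² = 170. Perpendicular distance d from centre to line = |−7| / √1 = 7.
Chord = 2√(r² − d²) = 2·√(121) = 22.

22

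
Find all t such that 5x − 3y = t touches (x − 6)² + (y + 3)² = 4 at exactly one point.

t = 39 ± 2√34

Tangency holds when the distance from the centre (6, −3) to the line equals the radius 2:
|5·6 − 3·(−3) − t| / √34 = 2
|t − (39)| = 2√34.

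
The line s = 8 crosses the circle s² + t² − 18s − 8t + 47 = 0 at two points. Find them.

The line gives s = 8. Substituting into the circle:
t² − 8t − 33 = 0
t = 11 or t = −3, giving (8, 11) and (8, −3).

(8, −3) and (8, 11)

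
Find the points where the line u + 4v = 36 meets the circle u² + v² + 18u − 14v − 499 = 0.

(−32, 17) and (16, 5)

Express v = (36 − u)/4 and substitute into the circle:
17u² + 272u − 8704 = 0  ⟹  u² + 16u − 512 = 0
u = 16 or u = −32, giving (16, 5) and (−32, 17).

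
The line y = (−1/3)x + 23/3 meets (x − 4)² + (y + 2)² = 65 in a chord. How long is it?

√10

The distance from (4, −2) to the line is 25/√10, and r² = 65.
Chord = 2√(r² − d²) = 2·√(5/2) = √10.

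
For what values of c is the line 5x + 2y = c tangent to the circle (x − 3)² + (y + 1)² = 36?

For a tangent, require d(centre, line) = r = 6.
|5·3 + 2·(−1) − c| / √29 = 6
|c − (13)| = 6√29.

c = 13 ± 6√29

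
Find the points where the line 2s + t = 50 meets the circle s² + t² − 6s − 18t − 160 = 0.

(16, 18) and (18, 14)

Express t = −2s + 50 and substitute into the circle:
5s² − 170s + 1440 = 0  ⟹  s² − 34s + 288 = 0
s = 18 or s = 16, giving (18, 14) and (16, 18).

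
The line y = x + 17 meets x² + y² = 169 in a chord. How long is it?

7√2

Centre (0, 0), r² = 169. Perpendicular distance d from centre to line = |17| / √2 = 17/√2.
Half the chord is √(r² − d²) = √(49/2), so the full chord is 7√2.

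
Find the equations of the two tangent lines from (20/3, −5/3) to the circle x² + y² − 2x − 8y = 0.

x + 4y = 0 and 4x + y = 25

Let a tangent through (20/3, −5/3) have slope m. Its distance from (1, 4) must equal √17:
(−17/3m − (17/3))² = 17(m² + 1)
4m² + 17m + 4 = 0, so m = −1/4 or m = −4.
With m = −1/4: x + 4y = 0. With m = −4: 4x + y = 25.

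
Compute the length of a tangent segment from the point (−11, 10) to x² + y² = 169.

2√13

Centre (0, 0), r² = 169. |PO|² = (−11)² + (10)² = 221.
By the tangent–radius right angle, tangent length = √(|PO|² − r²) = √52 = 2√13.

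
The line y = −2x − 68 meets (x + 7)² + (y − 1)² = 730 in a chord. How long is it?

Centre (−7, 1), r² = 730. Perpendicular distance d from centre to line = |55| / √5 = 55/√5.
Half the chord is √(r² − d²) = √(125), so the full chord is 10√5.

10√5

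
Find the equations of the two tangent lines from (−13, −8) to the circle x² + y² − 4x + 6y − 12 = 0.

3x − 4y = −7 and y = −8

Let a tangent through (−13, −8) have slope m. Its distance from (2, −3) must equal 5:
(15m − (5))² = 25(m² + 1)
4m² − 3m = 0, so m = 3/4 or m = 0.
Through (−13, −8) these give 3x − 4y = −7 and y = −8.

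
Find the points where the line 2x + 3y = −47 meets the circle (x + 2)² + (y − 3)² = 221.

(−13, −7) and (−7, −11)

Express y = (−47 − 2x)/3 and substitute into the circle:
13x² + 260x + 1183 = 0  ⟹  x² + 20x + 91 = 0
x = −7 or x = −13, giving (−7, −11) and (−13, −7).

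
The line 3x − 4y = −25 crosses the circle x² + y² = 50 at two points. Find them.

Express y = (25 + 3x)/4 and substitute into the circle:
25x² + 150x − 175 = 0  ⟹  x² + 6x − 7 = 0
x = 1 or x = −7, giving (1, 7) and (−7, 1).

(−7, 1) and (1, 7)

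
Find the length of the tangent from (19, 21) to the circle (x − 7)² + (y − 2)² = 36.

Centre (7, 2), r² = 36. |PO|² = (12)² + (19)² = 505.
The tangent meets the radius at right angles, so tangent² = |PO|² − r² = 505 − 36 = 469.

√469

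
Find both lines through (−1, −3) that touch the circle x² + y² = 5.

Let a tangent through (−1, −3) have slope m. Its distance from (0, 0) must equal √5:
[m·(1) − (3)]² = 5(m² + 1)
2m² + 3m − 2 = 0, so m = −2 or m = 1/2.
With m = −2: 2x + y = −5. With m = 1/2: x − 2y = 5.

2x + y = −5 and x − 2y = 5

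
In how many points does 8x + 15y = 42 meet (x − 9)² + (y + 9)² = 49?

2

Substituting the line into the circle gives 289x² − 6882x + 38529 = 0.
Δ = 47361924 − 44539524 = 2822400.
Two real roots: the line is a secant.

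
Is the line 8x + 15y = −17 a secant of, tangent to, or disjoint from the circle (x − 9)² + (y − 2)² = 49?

tangent

Centre (9, 2), r² = 49. Distance² from centre to line = (119)²/289 = 49.
Since d² = r², the line is tangent.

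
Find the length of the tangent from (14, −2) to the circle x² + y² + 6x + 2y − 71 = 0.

Centre (−3, −1), r² = 81. |PO|² = (17)² + (−1)² = 290.
Power of the point: PT² = |PO|² − r² = 209, so PT = √209.

√209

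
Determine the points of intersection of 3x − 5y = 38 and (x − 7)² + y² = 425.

From the line, y = (−38 + 3x)/5. Substituting:
34x² − 578x − 7956 = 0  ⟹  x² − 17x − 234 = 0
x = 26 or x = −9, giving (26, 8) and (−9, −13).

(−9, −13) and (26, 8)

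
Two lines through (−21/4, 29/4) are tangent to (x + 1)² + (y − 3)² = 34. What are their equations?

Write the tangent as mx − y + (29/4 − m·(−21/4)) = 0 and set its distance from the centre to √34:
[m·(17/4) − (−17/4)]² = 34(m² + 1)
15m² − 34m + 15 = 0, so m = 3/5 or m = 5/3.
Through (−21/4, 29/4) these give 3x − 5y = −52 and 5x − 3y = −48.

3x − 5y = −52 and 5x − 3y = −48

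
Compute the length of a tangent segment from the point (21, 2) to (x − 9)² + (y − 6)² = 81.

√79

Centre (9, 6), r² = 81. |PO|² = (12)² + (−4)² = 160.
The tangent meets the radius at right angles, so tangent² = |PO|² − r² = 160 − 81 = 79.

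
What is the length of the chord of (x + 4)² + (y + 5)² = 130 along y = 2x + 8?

10√5

From the line, y = 2x + 8. Substituting:
5x² + 60x + 55 = 0  ⟹  x² + 12x + 11 = 0
x = −1 or x = −11, giving (−1, 6) and (−11, −14).
|(−1, 6) − (−11, −14)| = √((10)² + (20)²) = 10√5.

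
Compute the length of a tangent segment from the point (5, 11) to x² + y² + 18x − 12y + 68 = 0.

2√43

The centre is (−9, 6) and r = 7. The square of the distance from P to the centre is 196 + 25 = 221.
Power of the point: PT² = |PO|² − r² = 172, so PT = 2√43.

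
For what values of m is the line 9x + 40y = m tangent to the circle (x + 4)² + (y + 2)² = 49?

m = −403 or m = 171

For a tangent, require d(centre, line) = r = 7.
|9·(−4) + 40·(−2) − m| / √1681 = 7
|m − (−116)| = 7·41, so m = 171 or m = −403.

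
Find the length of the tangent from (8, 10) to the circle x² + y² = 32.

2√33

With centre O = (0, 0), |OP|² = 164 and r² = 32.
The tangent meets the radius at right angles, so tangent² = |PO|² − r² = 164 − 32 = 132.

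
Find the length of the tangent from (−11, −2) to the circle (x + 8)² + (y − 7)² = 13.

√77

With centre O = (−8, 7), |OP|² = 90 and r² = 13.
Power of the point: PT² = |PO|² − r² = 77, so PT = √77.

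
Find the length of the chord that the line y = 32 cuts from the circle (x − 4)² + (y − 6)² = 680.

4

Centre (4, 6), r² = 680. Perpendicular distance d from centre to line = |−26| / √1 = 26.
Half the chord is √(r² − d²) = √(4), so the full chord is 4.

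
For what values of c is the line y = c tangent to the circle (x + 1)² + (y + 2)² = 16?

c = −6 or c = 2

The line touches the circle iff its distance from (−1, −2) is 4:
|0·(−1) + 1·(−2) − c| / √1 = 4
|c − (−2)| = 4, so c = 2 or c = −6.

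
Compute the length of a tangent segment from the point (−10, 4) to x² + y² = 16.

With centre O = (0, 0), |OP|² = 116 and r² = 16.
Power of the point: PT² = |PO|² − r² = 100, so PT = 10.

10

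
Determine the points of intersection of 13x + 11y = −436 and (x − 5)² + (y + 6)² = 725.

Express y = (−436 − 13x)/11 and substitute into the circle:
290x² + 8410x + 52200 = 0  ⟹  x² + 29x + 180 = 0
x = −9 or x = −20, giving (−9, −29) and (−20, −16).

(−20, −16) and (−9, −29)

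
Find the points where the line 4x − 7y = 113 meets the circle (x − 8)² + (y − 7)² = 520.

From the line, y = (−113 + 4x)/7. Substituting:
65x² − 2080x + 3900 = 0  ⟹  x² − 32x + 60 = 0
x = 30 or x = 2, giving (30, 1) and (2, −15).

(2, −15) and (30, 1)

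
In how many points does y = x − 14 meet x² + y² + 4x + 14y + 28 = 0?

d² = (1·(−2) − 1·(−7) − (14))²/2 = 81/2; r² = 25.
Since d² > r², the line lies outside the circle.

0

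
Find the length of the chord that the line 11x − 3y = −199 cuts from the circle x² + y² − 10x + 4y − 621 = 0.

Substitute y = (199 + 11x)/3:
130x² + 4420x + 36400 = 0  ⟹  x² + 34x + 280 = 0
x = −14 or x = −20, giving (−14, 15) and (−20, −7).
Chord length = distance between (−14, 15) and (−20, −7) = √520 = 2√130.

2√130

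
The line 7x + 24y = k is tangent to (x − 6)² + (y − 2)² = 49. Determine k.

k = −85 or k = 265

For a tangent, require d(centre, line) = r = 7.
|7·6 + 24·2 − k| / √625 = 7
|k − (90)| = 7·25, so k = 265 or k = −85.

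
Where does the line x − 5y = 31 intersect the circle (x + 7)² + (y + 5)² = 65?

(−14, −9) and (1, −6)

Express y = (−31 + x)/5 and substitute into the circle:
26x² + 338x − 364 = 0  ⟹  x² + 13x − 14 = 0
x = 1 or x = −14, giving (1, −6) and (−14, −9).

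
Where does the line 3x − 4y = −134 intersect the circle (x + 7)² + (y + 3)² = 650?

Substitute y = (134 + 3x)/4:
25x² + 1100x + 11700 = 0  ⟹  x² + 44x + 468 = 0
x = −18 or x = −26, giving (−18, 20) and (−26, 14).

(−26, 14) and (−18, 20)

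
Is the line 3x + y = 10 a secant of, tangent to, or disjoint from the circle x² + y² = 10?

tangent

Centre (0, 0), r² = 10. Distance² from centre to line = (−10)²/10 = 10.
Since d² = r², the line is tangent.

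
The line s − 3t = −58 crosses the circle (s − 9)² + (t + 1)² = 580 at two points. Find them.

From the line, t = (58 + s)/3. Substituting:
10s² − 40s − 770 = 0  ⟹  s² − 4s − 77 = 0
s = 11 or s = −7, giving (11, 23) and (−7, 17).

(−7, 17) and (11, 23)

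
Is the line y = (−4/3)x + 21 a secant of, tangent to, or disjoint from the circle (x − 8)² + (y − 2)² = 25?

d² = (4·8 + 3·2 − (63))²/25 = 25; r² = 25.
Since d² = r², the line is tangent.

tangent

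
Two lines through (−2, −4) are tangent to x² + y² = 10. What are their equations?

Let a tangent through (−2, −4) have slope m. Its distance from (0, 0) must equal √10:
[m·(2) − (4)]² = 10(m² + 1)
3m² + 8m − 3 = 0, so m = 1/3 or m = −3.
Through (−2, −4) these give x − 3y = 10 and 3x + y = −10.

x − 3y = 10 and 3x + y = −10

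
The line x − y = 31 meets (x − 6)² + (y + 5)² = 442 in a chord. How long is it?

From the line, y = x − 31. Substituting:
2x² − 64x + 270 = 0  ⟹  x² − 32x + 135 = 0
x = 27 or x = 5, giving (27, −4) and (5, −26).
Chord length = distance between (27, −4) and (5, −26) = √968 = 22√2.

22√2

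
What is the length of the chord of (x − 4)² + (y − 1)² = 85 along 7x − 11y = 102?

√170

From the line, y = (−102 + 7x)/11. Substituting:
170x² − 2550x + 4420 = 0  ⟹  x² − 15x + 26 = 0
x = 13 or x = 2, giving (13, −1) and (2, −8).
Chord length = distance between (13, −1) and (2, −8) = √170 = √170.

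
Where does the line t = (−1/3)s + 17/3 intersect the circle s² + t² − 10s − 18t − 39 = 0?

(−7, 8) and (14, 1)

Substitute t = (17 − s)/3:
10s² − 70s − 980 = 0  ⟹  s² − 7s − 98 = 0
s = 14 or s = −7, giving (14, 1) and (−7, 8).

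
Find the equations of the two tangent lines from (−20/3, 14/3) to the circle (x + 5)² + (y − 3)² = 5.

A line y − (14/3) = m(x − (−20/3)) is tangent when its distance from (−5, 3) is √5:
(5/3m − (−5/3))² = 5(m² + 1)
2m² − 5m + 2 = 0, so m = 1/2 or m = 2.
Through (−20/3, 14/3) these give x − 2y = −16 and 2x − y = −18.

x − 2y = −16 and 2x − y = −18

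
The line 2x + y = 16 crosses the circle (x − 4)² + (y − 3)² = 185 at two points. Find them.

From the line, y = −2x + 16. Substituting:
5x² − 60x = 0  ⟹  x² − 12x = 0
x = 12 or x = 0, giving (12, −8) and (0, 16).

(0, 16) and (12, −8)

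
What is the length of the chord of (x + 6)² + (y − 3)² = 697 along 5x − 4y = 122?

2√41

The distance from (−6, 3) to the line is 164/√41, and r² = 697.
Half the chord is √(r² − d²) = √(41), so the full chord is 2√41.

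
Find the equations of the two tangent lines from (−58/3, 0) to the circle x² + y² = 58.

3x − 7y = −58 and 3x + 7y = −58

Write the tangent as mx − y + (0 − m·(−58/3)) = 0 and set its distance from the centre to √58:
[m·(58/3) − (0)]² = 58(m² + 1)
49m² − 9 = 0, so m = 3/7 or m = −3/7.
Through (−58/3, 0) these give 3x − 7y = −58 and 3x + 7y = −58.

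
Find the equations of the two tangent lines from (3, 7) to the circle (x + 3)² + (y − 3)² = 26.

x + 5y = 38 and 5x − y = 8

A line y − (7) = m(x − (3)) is tangent when its distance from (−3, 3) is √26:
(−6m − (−4))² = 26(m² + 1)
5m² − 24m − 5 = 0, so m = −1/5 or m = 5.
Through (3, 7) these give x + 5y = 38 and 5x − y = 8.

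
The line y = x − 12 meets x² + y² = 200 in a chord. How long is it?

16√2

The distance from (0, 0) to the line is 12/√2, and r² = 200.
Half the chord is √(r² − d²) = √(128), so the full chord is 16√2.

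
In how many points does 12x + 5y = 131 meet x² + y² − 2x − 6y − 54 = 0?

1

Substituting the line into the circle gives 169x² − 2834x + 11881 = 0.
Δ = 8031556 − 8031556 = 0.
A repeated root: the line is tangent.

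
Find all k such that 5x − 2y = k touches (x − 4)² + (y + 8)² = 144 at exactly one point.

k = 36 ± 12√29

The line touches the circle iff its distance from (4, −8) is 12:
|5·4 − 2·(−8) − k| / √29 = 12
|k − (36)| = 12√29.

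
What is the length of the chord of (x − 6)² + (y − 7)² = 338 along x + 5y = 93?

Centre (6, 7), r² = 338. Perpendicular distance d from centre to line = |−52| / √26 = 52/√26.
Chord = 2√(r² − d²) = 2·√(234) = 6√26.

6√26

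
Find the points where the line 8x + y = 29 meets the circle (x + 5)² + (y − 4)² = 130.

Substitute y = −8x + 29:
65x² − 390x + 520 = 0  ⟹  x² − 6x + 8 = 0
x = 4 or x = 2, giving (4, −3) and (2, 13).

(2, 13) and (4, −3)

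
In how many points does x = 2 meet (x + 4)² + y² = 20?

0

d² = (1·(−4) + 0·0 − (2))² = 36; r² = 20.
Since d² > r², the line lies outside the circle.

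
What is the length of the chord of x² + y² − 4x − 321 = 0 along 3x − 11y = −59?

The distance from (2, 0) to the line is 65/√130, and r² = 325.
Chord = 2√(r² − d²) = 2·√(585/2) = 3√130.

3√130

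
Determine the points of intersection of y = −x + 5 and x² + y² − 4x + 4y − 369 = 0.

(−9, 14) and (18, −13)

Substitute y = −x + 5:
2x² − 18x − 324 = 0  ⟹  x² − 9x − 162 = 0
x = 18 or x = −9, giving (18, −13) and (−9, 14).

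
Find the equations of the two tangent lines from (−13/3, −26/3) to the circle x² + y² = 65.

Write the tangent as mx − y + (−26/3 − m·(−13/3)) = 0 and set its distance from the centre to √65:
(13/3m − (26/3))² = 65(m² + 1)
32m² + 52m − 7 = 0, so m = 1/8 or m = −7/4.
With m = 1/8: x − 8y = 65. With m = −7/4: 7x + 4y = −65.

x − 8y = 65 and 7x + 4y = −65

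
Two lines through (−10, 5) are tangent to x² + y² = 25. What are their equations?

y = 5 and 4x + 3y = −25

Let a tangent through (−10, 5) have slope m. Its distance from (0, 0) must equal 5:
[m·(10) − (−5)]² = 25(m² + 1)
3m² + 4m = 0, so m = 0 or m = −4/3.
With m = 0: y = 5. With m = −4/3: 4x + 3y = −25.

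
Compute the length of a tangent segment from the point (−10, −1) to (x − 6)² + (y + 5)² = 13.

With centre O = (6, −5), |OP|² = 272 and r² = 13.
The tangent meets the radius at right angles, so tangent² = |PO|² − r² = 272 − 13 = 259.

√259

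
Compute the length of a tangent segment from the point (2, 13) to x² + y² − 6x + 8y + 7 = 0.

Centre (3, −4), r² = 18. |PO|² = (−1)² + (17)² = 290.
The tangent meets the radius at right angles, so tangent² = |PO|² − r² = 290 − 18 = 272.

4√17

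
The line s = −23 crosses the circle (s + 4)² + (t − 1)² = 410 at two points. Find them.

The line gives s = −23. Substituting into the circle:
t² − 2t − 48 = 0
t = 8 or t = −6, giving (−23, 8) and (−23, −6).

(−23, −6) and (−23, 8)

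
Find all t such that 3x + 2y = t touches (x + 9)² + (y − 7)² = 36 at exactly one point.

The line touches the circle iff its distance from (−9, 7) is 6:
|3·(−9) + 2·7 − t| / √13 = 6
|t − (−13)| = 6√13.

t = −13 ± 6√13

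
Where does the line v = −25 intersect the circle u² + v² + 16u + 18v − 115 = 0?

Express v = −25 and substitute into the circle:
u² + 16u + 60 = 0
u = −6 or u = −10, giving (−6, −25) and (−10, −25).

(−10, −25) and (−6, −25)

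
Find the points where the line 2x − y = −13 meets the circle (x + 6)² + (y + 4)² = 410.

(−17, −21) and (1, 15)

Express y = 2x + 13 and substitute into the circle:
5x² + 80x − 85 = 0  ⟹  x² + 16x − 17 = 0
x = 1 or x = −17, giving (1, 15) and (−17, −21).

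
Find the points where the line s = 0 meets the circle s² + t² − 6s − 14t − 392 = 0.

The line gives s = 0. Substituting into the circle:
t² − 14t − 392 = 0
t = 28 or t = −14, giving (0, 28) and (0, −14).

(0, −14) and (0, 28)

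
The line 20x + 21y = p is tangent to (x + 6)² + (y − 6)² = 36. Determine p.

p = −168 or p = 180

For a tangent, require d(centre, line) = r = 6.
|20·(−6) + 21·6 − p| / √841 = 6
|p − (6)| = 6·29, so p = 180 or p = −168.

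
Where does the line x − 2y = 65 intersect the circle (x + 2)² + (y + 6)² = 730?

From the line, y = (−65 + x)/2. Substituting:
5x² − 90x − 95 = 0  ⟹  x² − 18x − 19 = 0
x = 19 or x = −1, giving (19, −23) and (−1, −33).

(−1, −33) and (19, −23)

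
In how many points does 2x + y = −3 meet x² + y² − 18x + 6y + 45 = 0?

Centre (9, −3), r² = 45. Distance² from centre to line = (18)²/5 = 324/5.
Since d² > r², the line lies outside the circle.

0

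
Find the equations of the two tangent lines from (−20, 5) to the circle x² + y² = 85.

6x + 7y = −85 and 2x − 9y = −85

Let a tangent through (−20, 5) have slope m. Its distance from (0, 0) must equal √85:
(20m − (−5))² = 85(m² + 1)
63m² + 40m − 12 = 0, so m = −6/7 or m = 2/9.
With m = −6/7: 6x + 7y = −85. With m = 2/9: 2x − 9y = −85.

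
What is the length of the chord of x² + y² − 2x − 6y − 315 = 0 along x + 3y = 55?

7√10

Centre (1, 3), r² = 325. Perpendicular distance d from centre to line = |−45| / √10 = 45/√10.
Half the chord is √(r² − d²) = √(245/2), so the full chord is 7√10.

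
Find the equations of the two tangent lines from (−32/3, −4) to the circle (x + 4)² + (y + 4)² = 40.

A line y − (−4) = m(x − (−32/3)) is tangent when its distance from (−4, −4) is 2√10:
(20/3m − (0))² = 40(m² + 1)
m² − 9 = 0, so m = 3 or m = −3.
Through (−32/3, −4) these give 3x − y = −28 and 3x + y = −36.

3x − y = −28 and 3x + y = −36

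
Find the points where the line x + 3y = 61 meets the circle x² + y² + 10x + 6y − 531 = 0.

Substitute y = (61 − x)/3:
10x² − 50x + 40 = 0  ⟹  x² − 5x + 4 = 0
x = 4 or x = 1, giving (4, 19) and (1, 20).

(1, 20) and (4, 19)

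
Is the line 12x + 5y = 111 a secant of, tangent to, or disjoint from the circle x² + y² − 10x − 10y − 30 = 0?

secant

Substituting the line into the circle gives 169x² − 2314x + 6021 = 0.
Δ = 5354596 − 4070196 = 1284400.
Two real roots: the line is a secant.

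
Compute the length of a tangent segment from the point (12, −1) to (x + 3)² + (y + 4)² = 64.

√170

With centre O = (−3, −4), |OP|² = 234 and r² = 64.
The tangent meets the radius at right angles, so tangent² = |PO|² − r² = 234 − 64 = 170.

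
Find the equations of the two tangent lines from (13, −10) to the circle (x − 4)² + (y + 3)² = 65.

Write the tangent as mx − y + (−10 − m·(13)) = 0 and set its distance from the centre to √65:
[m·(−9) − (7)]² = 65(m² + 1)
8m² + 63m − 8 = 0, so m = −8 or m = 1/8.
With m = −8: 8x + y = 94. With m = 1/8: x − 8y = 93.

8x + y = 94 and x − 8y = 93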